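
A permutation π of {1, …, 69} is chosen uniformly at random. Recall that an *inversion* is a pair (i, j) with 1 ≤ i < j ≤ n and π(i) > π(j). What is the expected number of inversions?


Write X = Σ X_I over the C(69, 2) = 2346 pairs i < j, with X_I the indicator of one inversion.
There are 2346 indicators.
For each fixed pair i < j, the values π(i) and π(j) are two distinct elements of {1, …, 69} in uniformly random order; by symmetry P[π(i) > π(j)] = 1/2.
By linearity: E[X] = 2346 · (1/2) = C(69, 2) · (1/2) = 2346/2 = 1173 ≈ 1173.00000.

E[X] = 1173 = 1173.00000.


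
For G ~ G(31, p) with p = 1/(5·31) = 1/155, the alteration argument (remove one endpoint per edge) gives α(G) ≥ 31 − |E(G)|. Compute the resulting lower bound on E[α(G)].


E[|E(G)|] = C(31, 2)·p = 465 · (1/155) = 3.
E[α(G)] ≥ n − E[|E(G)|] = 31 − 3 = 28.
Numerically: ≈ 28.0000.
(This is only a lower bound; the true E[α(G)] may be larger.)

E[α(G)] ≥ 28 ≈ 28.0000.


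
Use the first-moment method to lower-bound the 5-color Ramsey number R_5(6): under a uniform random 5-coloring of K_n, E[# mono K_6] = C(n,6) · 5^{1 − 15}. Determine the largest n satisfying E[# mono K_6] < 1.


We need C(n, 6) · 5^{1 − 15} < 1, i.e. C(n, 6) < 5^{15 − 1} = 6103515625.
Check values of n near the boundary:
  n = 127: C(127, 6) = 5169379425; 5169379425 < 6103515625? YES
  n = 128: C(128, 6) = 5423611200; 5423611200 < 6103515625? YES
  n = 129: C(129, 6) = 5688177600; 5688177600 < 6103515625? YES
  n = 130: C(130, 6) = 5963412000; 5963412000 < 6103515625? YES
  n = 131: C(131, 6) = 6249655776; 6249655776 < 6103515625? NO
  n = 132: C(132, 6) = 6547258432; 6547258432 < 6103515625? NO
The largest n with C(n, 6) < 6103515625 is n = 130 (where E[X] = 47707296/48828125 ≈ 0.9770). Hence R_5(6) > 130, i.e. R_5(6) ≥ 131.

Largest n = 130; hence R_5(6) > 130.


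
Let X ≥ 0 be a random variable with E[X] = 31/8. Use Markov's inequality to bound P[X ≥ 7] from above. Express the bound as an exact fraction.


μ = E[X] = 31/8, a = 7.
Markov: P[X ≥ 7] ≤ μ/a = (31/8)/7 = 31/56.
Numerically: ≈ 0.5536.
(Since a = 7 > μ = 3.8750, the bound 31/56 is < 1 and informative.)

P[X ≥ 7] ≤ 31/56 ≈ 0.5536.


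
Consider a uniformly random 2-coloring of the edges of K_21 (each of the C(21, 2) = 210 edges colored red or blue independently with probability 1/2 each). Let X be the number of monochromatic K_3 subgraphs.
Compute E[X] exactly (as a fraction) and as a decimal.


Let X = Σ_S X_S over the C(21, 3) = 1330 subsets S of size 3, where X_S = 1 if the K_3 on S is monochromatic.
For a fixed S, the K_3 on S has C(3, 2) = 3 edges. P[all 3 edges red] = (1/2)^3, and likewise for blue, so P[monochromatic] = 2·(1/2)^3 = 2^{1 − 3} = 1/4.
By linearity of expectation: E[X] = C(21, 3) · 2^{1 − 3} = 1330 · 1/4 = 665/2.
Numerically: E[X] ≈ 332.500000.

E[X] = C(21,3)·2^(1−C(3,2)) = 665/2 ≈ 332.500000.


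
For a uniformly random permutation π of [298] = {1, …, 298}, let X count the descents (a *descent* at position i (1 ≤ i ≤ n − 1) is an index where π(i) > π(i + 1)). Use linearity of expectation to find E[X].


Write X = Σ X_I over i = 1, …, 297, with X_I the indicator of one descent.
There are 297 indicators.
For each fixed i, the pair (π(i), π(i+1)) is a uniformly random ordered pair of distinct values from {1, …, 298}; by symmetry P[π(i) > π(i+1)] = 1/2.
By linearity: E[X] = 297 · (1/2) = (298 − 1) · (1/2) = 297/2 ≈ 148.5000.

E[X] = 297/2 = 148.5000.


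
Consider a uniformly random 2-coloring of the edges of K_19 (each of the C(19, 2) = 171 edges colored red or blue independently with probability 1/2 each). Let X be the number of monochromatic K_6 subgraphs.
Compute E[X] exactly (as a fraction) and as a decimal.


Let X = Σ_S X_S over the C(19, 6) = 27132 subsets S of size 6, where X_S = 1 if the K_6 on S is monochromatic.
For a fixed S, the K_6 on S has C(6, 2) = 15 edges. P[all 15 edges red] = (1/2)^15, and likewise for blue, so P[monochromatic] = 2·(1/2)^15 = 2^{1 − 15} = 1/16384.
By linearity of expectation: E[X] = C(19, 6) · 2^{1 − 15} = 27132 · 1/16384 = 6783/4096.
Numerically: E[X] ≈ 1.65601.

E[X] = C(19,6)·2^(1−C(6,2)) = 6783/4096 ≈ 1.65601.


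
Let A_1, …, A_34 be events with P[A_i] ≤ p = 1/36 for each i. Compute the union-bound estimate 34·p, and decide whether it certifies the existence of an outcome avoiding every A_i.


Union bound: P[∪_{i=1}^{34} A_i] ≤ Σ_i P[A_i] ≤ 34·p = 34·(1/36) = 17/18.
Numerically: 17/18 ≈ 0.9444.
Is 17/18 < 1? YES.
Since P[∪ A_i] ≤ 17/18 < 1, the complement has P[∩ A_i^c] ≥ 1 − 17/18 = 1/18 > 0, so some outcome avoids every A_i.

34·p = 17/18 ≈ 0.9444; existence CERTIFIED by the union bound.


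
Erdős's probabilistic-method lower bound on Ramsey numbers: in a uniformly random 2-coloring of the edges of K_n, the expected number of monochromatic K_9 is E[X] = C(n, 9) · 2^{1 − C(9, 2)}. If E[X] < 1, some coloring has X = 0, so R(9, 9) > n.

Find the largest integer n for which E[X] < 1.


We need C(n, 9) · 2^{1 − 36} < 1, i.e. C(n, 9) < 2^{36 − 1} = 34359738368.
Check values of n near the boundary:
  n = 61: C(61, 9) = 17341763505; 17341763505 < 34359738368? YES
  n = 62: C(62, 9) = 20286591270; 20286591270 < 34359738368? YES
  n = 63: C(63, 9) = 23667689815; 23667689815 < 34359738368? YES
  n = 64: C(64, 9) = 27540584512; 27540584512 < 34359738368? YES
  n = 65: C(65, 9) = 31966749880; 31966749880 < 34359738368? YES
  n = 66: C(66, 9) = 37014131440; 37014131440 < 34359738368? NO
  n = 67: C(67, 9) = 42757703560; 42757703560 < 34359738368? NO
The largest n with C(n, 9) < 34359738368 is n = 65 (where E[X] = 3995843735/4294967296 ≈ 0.93035). Hence R(9, 9) > 65, i.e. R(9, 9) ≥ 66.

Largest n = 65; hence R(9, 9) > 65.


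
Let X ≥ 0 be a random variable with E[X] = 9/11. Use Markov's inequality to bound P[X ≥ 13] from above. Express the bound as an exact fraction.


μ = E[X] = 9/11, a = 13.
Markov: P[X ≥ 13] ≤ μ/a = (9/11)/13 = 9/143.
Numerically: ≈ 0.06294.
(Since a = 13 > μ = 0.81818, the bound 9/143 is < 1 and informative.)

P[X ≥ 13] ≤ 9/143 ≈ 0.06294.


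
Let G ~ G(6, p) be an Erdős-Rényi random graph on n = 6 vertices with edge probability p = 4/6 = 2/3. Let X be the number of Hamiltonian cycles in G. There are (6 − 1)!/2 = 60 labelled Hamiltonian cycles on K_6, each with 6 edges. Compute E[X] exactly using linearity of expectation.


K_6 has (6 − 1)!/2 = 60 labelled Hamiltonian cycles.
For each such Hamiltonian cycle H, let X_H = 1 if all 6 edges of H are present in G. Then P[X_H = 1] = p^{6} = (2/3)^{6} = 64/729.
Summing the indicators: E[X] = Σ_H E[X_H] = 60 · p^{6} = 60 · 64/729 = 1280/243.
Numerically: E[X] ≈ 5.2675.

E[X] = 60 · (2/3)^{6} = 1280/243 ≈ 5.2675.


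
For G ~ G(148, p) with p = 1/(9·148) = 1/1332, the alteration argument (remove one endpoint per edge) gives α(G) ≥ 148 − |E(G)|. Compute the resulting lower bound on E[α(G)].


E[|E(G)|] = C(148, 2)·p = 10878 · (1/1332) = 49/6.
E[α(G)] ≥ n − E[|E(G)|] = 148 − 49/6 = 839/6.
Numerically: ≈ 139.833.
(This is only a lower bound; the true E[α(G)] may be larger.)

E[α(G)] ≥ 839/6 ≈ 139.833.


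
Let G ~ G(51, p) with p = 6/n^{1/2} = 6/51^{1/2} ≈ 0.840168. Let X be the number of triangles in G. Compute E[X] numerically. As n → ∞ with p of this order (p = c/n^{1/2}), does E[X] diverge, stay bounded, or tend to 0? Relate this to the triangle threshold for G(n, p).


Number of potential triangles: C(51, 3) = 20825.
Each occurs with probability p³ ≈ (0.840168)³ ≈ 5.93059800e-01.
By linearity: E[X] = C(51, 3)·p³ ≈ 20825 · 5.93059800e-01 ≈ 12350.470341.
Since α = 1/2 < 1, p = c/n^{1/2} ≫ 1/n is above the triangle threshold p ~ 1/n. Asymptotically E[X] ~ (c³/6)·n^{3(1−α)} = (6³/6)·n^{1.5} → ∞; triangles are abundant w.h.p.

E[X] ≈ 12350.470341; in regime p = Θ(1/n^{1/2}) E[X] diverges (above the triangle threshold p ~ 1/n).


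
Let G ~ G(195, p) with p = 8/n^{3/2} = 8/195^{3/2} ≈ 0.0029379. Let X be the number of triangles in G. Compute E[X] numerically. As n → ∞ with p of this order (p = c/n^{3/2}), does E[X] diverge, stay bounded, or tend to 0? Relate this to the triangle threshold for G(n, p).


Number of potential triangles: C(195, 3) = 1216865.
Each occurs with probability p³ ≈ (0.0029379)³ ≈ 2.5357954e-08.
By linearity: E[X] = C(195, 3)·p³ ≈ 1216865 · 2.5357954e-08 ≈ 0.03086.
Since α = 3/2 > 1, p = c/n^{3/2} = o(1/n) is below the triangle threshold p ~ 1/n. Asymptotically E[X] ~ (c³/6)·n^{3(1−α)} = (8³/6)·n^{-1.5} → 0, so by Markov's inequality G has no triangles w.h.p.

E[X] ≈ 0.03086; in regime p = Θ(1/n^{3/2}) E[X] tends to 0 (below the triangle threshold p ~ 1/n).


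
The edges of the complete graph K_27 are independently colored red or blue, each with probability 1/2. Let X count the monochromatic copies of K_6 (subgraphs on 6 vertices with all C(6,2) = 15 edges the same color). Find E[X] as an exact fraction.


Let X = Σ_S X_S over the C(27, 6) = 296010 subsets S of size 6, where X_S = 1 if the K_6 on S is monochromatic.
For a fixed S, the K_6 on S has C(6, 2) = 15 edges. P[all 15 edges red] = (1/2)^15, and likewise for blue, so P[monochromatic] = 2·(1/2)^15 = 2^{1 − 15} = 1/16384.
By linearity of expectation: E[X] = C(27, 6) · 2^{1 − 15} = 296010 · 1/16384 = 148005/8192.
Numerically: E[X] ≈ 18.067017.

E[X] = C(27,6)·2^(1−C(6,2)) = 148005/8192 ≈ 18.067017.


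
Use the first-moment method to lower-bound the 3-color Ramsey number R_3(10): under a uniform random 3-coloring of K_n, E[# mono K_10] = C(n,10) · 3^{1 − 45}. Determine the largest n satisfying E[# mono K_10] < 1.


We need C(n, 10) · 3^{1 − 45} < 1, i.e. C(n, 10) < 3^{45 − 1} = 984770902183611232881.
Check values of n near the boundary:
  n = 572: C(572, 10) = 954640815642161682606; 954640815642161682606 < 984770902183611232881? YES
  n = 573: C(573, 10) = 971597135635805762226; 971597135635805762226 < 984770902183611232881? YES
  n = 574: C(574, 10) = 988824035203816502691; 988824035203816502691 < 984770902183611232881? NO
  n = 575: C(575, 10) = 1006325345561406175305; 1006325345561406175305 < 984770902183611232881? NO
  n = 576: C(576, 10) = 1024104945306307344480; 1024104945306307344480 < 984770902183611232881? NO
The largest n with C(n, 10) < 984770902183611232881 is n = 573 (where E[X] = 35985079097622435638/36472996377170786403 ≈ 0.987). Hence R_3(10) > 573, i.e. R_3(10) ≥ 574.

Largest n = 573; hence R_3(10) > 573.


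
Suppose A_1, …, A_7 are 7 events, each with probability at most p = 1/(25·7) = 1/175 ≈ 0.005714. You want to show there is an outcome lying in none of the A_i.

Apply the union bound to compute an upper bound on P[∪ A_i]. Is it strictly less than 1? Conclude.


Union bound: P[∪_{i=1}^{7} A_i] ≤ Σ_i P[A_i] ≤ 7·p = 7·(1/175) = 1/25.
Numerically: 1/25 ≈ 0.040000.
Is 1/25 < 1? YES.
Since P[∪ A_i] ≤ 1/25 < 1, the complement has P[∩ A_i^c] ≥ 1 − 1/25 = 24/25 > 0, so some outcome avoids every A_i.

7·p = 1/25 ≈ 0.040000; existence CERTIFIED by the union bound.


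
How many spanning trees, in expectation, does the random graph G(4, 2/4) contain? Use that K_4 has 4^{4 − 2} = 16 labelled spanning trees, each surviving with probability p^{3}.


K_4 has 4^{4 − 2} = 16 labelled spanning trees.
For each such spanning tree H, let X_H = 1 if all 3 edges of H are present in G. Then P[X_H = 1] = p^{3} = (1/2)^{3} = 1/8.
By linearity of expectation: E[X] = Σ_H E[X_H] = 16 · p^{3} = 16 · 1/8 = 2.
Numerically: E[X] ≈ 2.

E[X] = 16 · (1/2)^{3} = 2 ≈ 2.


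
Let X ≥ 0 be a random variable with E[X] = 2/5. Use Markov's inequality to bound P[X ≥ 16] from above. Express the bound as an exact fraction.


μ = E[X] = 2/5, a = 16.
Markov: P[X ≥ 16] ≤ μ/a = (2/5)/16 = 1/40.
Numerically: ≈ 0.025000.
(Since a = 16 > μ = 0.400000, the bound 1/40 is < 1 and informative.)

P[X ≥ 16] ≤ 1/40 ≈ 0.025000.


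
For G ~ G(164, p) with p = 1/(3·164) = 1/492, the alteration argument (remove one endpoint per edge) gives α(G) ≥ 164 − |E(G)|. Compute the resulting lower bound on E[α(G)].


E[|E(G)|] = C(164, 2)·p = 13366 · (1/492) = 163/6.
E[α(G)] ≥ n − E[|E(G)|] = 164 − 163/6 = 821/6.
Numerically: ≈ 136.833333.
(This is only a lower bound; the true E[α(G)] may be larger.)

E[α(G)] ≥ 821/6 ≈ 136.833333.


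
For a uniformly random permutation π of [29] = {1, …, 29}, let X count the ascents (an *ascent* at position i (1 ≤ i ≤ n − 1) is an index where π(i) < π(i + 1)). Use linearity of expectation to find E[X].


Write X = Σ X_I over i = 1, …, 28, with X_I the indicator of one ascent.
There are 28 indicators.
For each fixed i, the pair (π(i), π(i+1)) is a uniformly random ordered pair of distinct values from {1, …, 29}; by symmetry P[π(i) < π(i+1)] = 1/2.
By linearity: E[X] = 28 · (1/2) = (29 − 1) · (1/2) = 14 ≈ 14.000.

E[X] = 14 = 14.000.


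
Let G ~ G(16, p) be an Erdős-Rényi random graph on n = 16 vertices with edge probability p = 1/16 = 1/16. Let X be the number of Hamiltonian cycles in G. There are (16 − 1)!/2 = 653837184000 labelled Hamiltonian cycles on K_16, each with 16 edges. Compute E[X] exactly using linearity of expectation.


K_16 has (16 − 1)!/2 = 653837184000 labelled Hamiltonian cycles.
For each such Hamiltonian cycle H, let X_H = 1 if all 16 edges of H are present in G. Then P[X_H = 1] = p^{16} = (1/16)^{16} = 1/18446744073709551616.
By linearity: E[X] = Σ_H E[X_H] = 653837184000 · p^{16} = 653837184000 · 1/18446744073709551616 = 638512875/18014398509481984.
Numerically: E[X] ≈ 3.544e-08.

E[X] = 653837184000 · (1/16)^{16} = 638512875/18014398509481984 ≈ 3.544e-08.


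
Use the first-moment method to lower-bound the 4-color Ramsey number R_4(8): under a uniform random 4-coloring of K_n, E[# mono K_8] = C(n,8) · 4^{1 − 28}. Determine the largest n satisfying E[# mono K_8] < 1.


We need C(n, 8) · 4^{1 − 28} < 1, i.e. C(n, 8) < 4^{28 − 1} = 18014398509481984.
Check values of n near the boundary:
  n = 404: C(404, 8) = 16415071523485570; 16415071523485570 < 18014398509481984? YES
  n = 405: C(405, 8) = 16745853821188050; 16745853821188050 < 18014398509481984? YES
  n = 406: C(406, 8) = 17082453897995850; 17082453897995850 < 18014398509481984? YES
  n = 407: C(407, 8) = 17424959239309050; 17424959239309050 < 18014398509481984? YES
  n = 408: C(408, 8) = 17773458424095231; 17773458424095231 < 18014398509481984? YES
  n = 409: C(409, 8) = 18128041135797879; 18128041135797879 < 18014398509481984? NO
The largest n with C(n, 8) < 18014398509481984 is n = 408 (where E[X] = 17773458424095231/18014398509481984 ≈ 0.98663). Hence R_4(8) > 408, i.e. R_4(8) ≥ 409.

Largest n = 408; hence R_4(8) > 408.


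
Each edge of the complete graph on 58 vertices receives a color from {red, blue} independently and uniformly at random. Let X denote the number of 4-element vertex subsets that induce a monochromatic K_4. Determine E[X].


Let X = Σ_S X_S over the C(58, 4) = 424270 subsets S of size 4, where X_S = 1 if the K_4 on S is monochromatic.
For a fixed S, the K_4 on S has C(4, 2) = 6 edges. P[all 6 edges red] = (1/2)^6, and likewise for blue, so P[monochromatic] = 2·(1/2)^6 = 2^{1 − 6} = 1/32.
By linearity: E[X] = C(58, 4) · 2^{1 − 6} = 424270 · 1/32 = 212135/16.
Numerically: E[X] ≈ 13258.43750.

E[X] = C(58,4)·2^(1−C(4,2)) = 212135/16 ≈ 13258.43750.


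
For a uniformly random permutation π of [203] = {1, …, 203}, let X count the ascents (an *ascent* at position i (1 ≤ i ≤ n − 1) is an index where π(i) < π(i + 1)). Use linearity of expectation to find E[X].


Write X = Σ X_I over i = 1, …, 202, with X_I the indicator of one ascent.
There are 202 indicators.
For each fixed i, the pair (π(i), π(i+1)) is a uniformly random ordered pair of distinct values from {1, …, 203}; by symmetry P[π(i) < π(i+1)] = 1/2.
By linearity: E[X] = 202 · (1/2) = (203 − 1) · (1/2) = 101 ≈ 101.000000.

E[X] = 101 = 101.000000.


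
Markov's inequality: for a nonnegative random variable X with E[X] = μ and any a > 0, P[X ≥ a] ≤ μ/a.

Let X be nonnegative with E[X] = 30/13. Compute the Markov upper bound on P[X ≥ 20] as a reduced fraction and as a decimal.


μ = E[X] = 30/13, a = 20.
Markov: P[X ≥ 20] ≤ μ/a = (30/13)/20 = 3/26.
Numerically: ≈ 0.1154.
(Since a = 20 > μ = 2.3077, the bound 3/26 is < 1 and informative.)

P[X ≥ 20] ≤ 3/26 ≈ 0.1154.


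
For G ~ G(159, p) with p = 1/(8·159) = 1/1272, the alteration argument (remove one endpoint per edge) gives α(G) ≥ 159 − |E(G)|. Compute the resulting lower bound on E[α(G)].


E[|E(G)|] = C(159, 2)·p = 12561 · (1/1272) = 79/8.
E[α(G)] ≥ n − E[|E(G)|] = 159 − 79/8 = 1193/8.
Numerically: ≈ 149.125.
(This is only a lower bound; the true E[α(G)] may be larger.)

E[α(G)] ≥ 1193/8 ≈ 149.125.


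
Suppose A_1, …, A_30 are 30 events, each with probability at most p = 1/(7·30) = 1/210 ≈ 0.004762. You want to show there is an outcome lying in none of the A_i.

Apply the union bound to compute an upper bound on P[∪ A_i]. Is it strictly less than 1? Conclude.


Union bound: P[∪_{i=1}^{30} A_i] ≤ Σ_i P[A_i] ≤ 30·p = 30·(1/210) = 1/7.
Numerically: 1/7 ≈ 0.142857.
Is 1/7 < 1? YES.
Since P[∪ A_i] ≤ 1/7 < 1, the complement has P[∩ A_i^c] ≥ 1 − 1/7 = 6/7 > 0, so some outcome avoids every A_i.

30·p = 1/7 ≈ 0.142857; existence CERTIFIED by the union bound.


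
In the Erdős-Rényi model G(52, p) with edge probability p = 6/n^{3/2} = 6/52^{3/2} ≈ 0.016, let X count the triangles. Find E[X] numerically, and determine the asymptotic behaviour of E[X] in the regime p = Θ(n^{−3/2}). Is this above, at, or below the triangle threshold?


Number of potential triangles: C(52, 3) = 22100.
Each occurs with probability p³ ≈ (0.016)³ ≈ 4.096743e-06.
By linearity: E[X] = C(52, 3)·p³ ≈ 22100 · 4.096743e-06 ≈ 0.0905.
Since α = 3/2 > 1, p = c/n^{3/2} = o(1/n) is below the triangle threshold p ~ 1/n. Asymptotically E[X] ~ (c³/6)·n^{3(1−α)} = (6³/6)·n^{-1.5} → 0, so by Markov's inequality G has no triangles w.h.p.

E[X] ≈ 0.0905; in regime p = Θ(1/n^{3/2}) E[X] tends to 0 (below the triangle threshold p ~ 1/n).


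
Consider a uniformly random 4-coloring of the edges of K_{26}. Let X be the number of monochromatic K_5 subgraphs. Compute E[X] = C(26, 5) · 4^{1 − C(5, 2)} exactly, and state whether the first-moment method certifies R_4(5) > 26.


E[X] = C(26, 5) · 4^{1 − 10} = 65780 · 4^{−9} = 65780/262144.
As a reduced fraction: E[X] = 16445/65536 ≈ 0.2509308.
Is E[X] < 1? YES.
Since E[X] < 1, there exists a 4-coloring of K_{26} with no monochromatic K_5; hence R_4(5) > 26.

E[X] = 16445/65536 ≈ 0.2509308; E[X] < 1, so R_4(5) > 26.


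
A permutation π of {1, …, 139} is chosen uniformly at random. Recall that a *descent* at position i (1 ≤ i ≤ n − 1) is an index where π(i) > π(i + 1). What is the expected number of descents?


Write X = Σ X_I over i = 1, …, 138, with X_I the indicator of one descent.
There are 138 indicators.
For each fixed i, the pair (π(i), π(i+1)) is a uniformly random ordered pair of distinct values from {1, …, 139}; by symmetry P[π(i) > π(i+1)] = 1/2.
By linearity: E[X] = 138 · (1/2) = (139 − 1) · (1/2) = 69 ≈ 69.000.

E[X] = 69 = 69.000.


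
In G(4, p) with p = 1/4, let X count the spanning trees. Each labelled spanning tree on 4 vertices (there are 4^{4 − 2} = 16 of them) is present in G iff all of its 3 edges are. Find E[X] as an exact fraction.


K_4 has 4^{4 − 2} = 16 labelled spanning trees.
For each such spanning tree H, let X_H = 1 if all 3 edges of H are present in G. Then P[X_H = 1] = p^{3} = (1/4)^{3} = 1/64.
By linearity: E[X] = Σ_H E[X_H] = 16 · p^{3} = 16 · 1/64 = 1/4.
Numerically: E[X] ≈ 0.25.

E[X] = 16 · (1/4)^{3} = 1/4 ≈ 0.25.


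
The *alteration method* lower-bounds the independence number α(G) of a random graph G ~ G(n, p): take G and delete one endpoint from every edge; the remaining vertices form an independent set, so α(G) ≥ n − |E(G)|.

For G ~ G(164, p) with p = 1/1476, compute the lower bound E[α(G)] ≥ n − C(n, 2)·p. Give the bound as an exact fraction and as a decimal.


E[|E(G)|] = C(164, 2)·p = 13366 · (1/1476) = 163/18.
E[α(G)] ≥ n − E[|E(G)|] = 164 − 163/18 = 2789/18.
Numerically: ≈ 154.94444.
(This is only a lower bound; the true E[α(G)] may be larger.)

E[α(G)] ≥ 2789/18 ≈ 154.94444.


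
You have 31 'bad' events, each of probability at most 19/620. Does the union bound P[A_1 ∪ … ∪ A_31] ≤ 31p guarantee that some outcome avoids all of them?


Union bound: P[∪_{i=1}^{31} A_i] ≤ Σ_i P[A_i] ≤ 31·p = 31·(19/620) = 19/20.
Numerically: 19/20 ≈ 0.950.
Is 19/20 < 1? YES.
Since P[∪ A_i] ≤ 19/20 < 1, the complement has P[∩ A_i^c] ≥ 1 − 19/20 = 1/20 > 0, so some outcome avoids every A_i.

31·p = 19/20 ≈ 0.950; existence CERTIFIED by the union bound.


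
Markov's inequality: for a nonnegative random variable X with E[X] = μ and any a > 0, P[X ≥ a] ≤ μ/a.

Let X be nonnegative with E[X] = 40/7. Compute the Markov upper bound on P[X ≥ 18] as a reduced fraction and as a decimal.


μ = E[X] = 40/7, a = 18.
Markov: P[X ≥ 18] ≤ μ/a = (40/7)/18 = 20/63.
Numerically: ≈ 0.3175.
(Since a = 18 > μ = 5.7143, the bound 20/63 is < 1 and informative.)

P[X ≥ 18] ≤ 20/63 ≈ 0.3175.


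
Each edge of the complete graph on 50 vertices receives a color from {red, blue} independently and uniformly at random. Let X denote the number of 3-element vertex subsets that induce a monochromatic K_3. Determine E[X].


Let X = Σ_S X_S over the C(50, 3) = 19600 subsets S of size 3, where X_S = 1 if the K_3 on S is monochromatic.
For a fixed S, the K_3 on S has C(3, 2) = 3 edges. P[all 3 edges red] = (1/2)^3, and likewise for blue, so P[monochromatic] = 2·(1/2)^3 = 2^{1 − 3} = 1/4.
By linearity: E[X] = C(50, 3) · 2^{1 − 3} = 19600 · 1/4 = 4900.
Numerically: E[X] ≈ 4900.000.

E[X] = C(50,3)·2^(1−C(3,2)) = 4900 ≈ 4900.000.


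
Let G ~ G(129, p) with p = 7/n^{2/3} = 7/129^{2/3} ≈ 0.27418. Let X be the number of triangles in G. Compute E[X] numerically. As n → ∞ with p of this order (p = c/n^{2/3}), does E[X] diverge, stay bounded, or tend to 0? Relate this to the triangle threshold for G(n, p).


Number of potential triangles: C(129, 3) = 349504.
Each occurs with probability p³ ≈ (0.27418)³ ≈ 2.0611742e-02.
By linearity: E[X] = C(129, 3)·p³ ≈ 349504 · 2.0611742e-02 ≈ 7203.88630.
Since α = 2/3 < 1, p = c/n^{2/3} ≫ 1/n is above the triangle threshold p ~ 1/n. Asymptotically E[X] ~ (c³/6)·n^{3(1−α)} = (7³/6)·n^{1} → ∞; triangles are abundant w.h.p.

E[X] ≈ 7203.88630; in regime p = Θ(1/n^{2/3}) E[X] diverges (above the triangle threshold p ~ 1/n).


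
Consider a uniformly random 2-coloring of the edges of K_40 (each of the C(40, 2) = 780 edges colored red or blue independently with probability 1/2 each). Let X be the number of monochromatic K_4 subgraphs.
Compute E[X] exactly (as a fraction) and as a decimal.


Let X = Σ_S X_S over the C(40, 4) = 91390 subsets S of size 4, where X_S = 1 if the K_4 on S is monochromatic.
For a fixed S, the K_4 on S has C(4, 2) = 6 edges. P[all 6 edges red] = (1/2)^6, and likewise for blue, so P[monochromatic] = 2·(1/2)^6 = 2^{1 − 6} = 1/32.
Summing: E[X] = C(40, 4) · 2^{1 − 6} = 91390 · 1/32 = 45695/16.
Numerically: E[X] ≈ 2855.938.

E[X] = C(40,4)·2^(1−C(4,2)) = 45695/16 ≈ 2855.938.


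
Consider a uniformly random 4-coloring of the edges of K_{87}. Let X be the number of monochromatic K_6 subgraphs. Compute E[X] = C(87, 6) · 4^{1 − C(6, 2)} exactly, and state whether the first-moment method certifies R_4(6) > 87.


E[X] = C(87, 6) · 4^{1 − 15} = 504981379 · 4^{−14} = 504981379/268435456.
As a reduced fraction: E[X] = 504981379/268435456 ≈ 1.881.
Is E[X] < 1? NO.
Since E[X] ≥ 1, the first-moment bound is inconclusive at n = 87; it does NOT by itself certify R_4(6) > 87.

E[X] = 504981379/268435456 ≈ 1.881; E[X] ≥ 1; first-moment method inconclusive here.


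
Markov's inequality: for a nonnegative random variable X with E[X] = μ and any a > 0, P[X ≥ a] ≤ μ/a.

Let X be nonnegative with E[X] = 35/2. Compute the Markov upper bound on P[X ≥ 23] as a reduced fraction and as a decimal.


μ = E[X] = 35/2, a = 23.
Markov: P[X ≥ 23] ≤ μ/a = (35/2)/23 = 35/46.
Numerically: ≈ 0.761.
(Since a = 23 > μ = 17.500, the bound 35/46 is < 1 and informative.)

P[X ≥ 23] ≤ 35/46 ≈ 0.761.


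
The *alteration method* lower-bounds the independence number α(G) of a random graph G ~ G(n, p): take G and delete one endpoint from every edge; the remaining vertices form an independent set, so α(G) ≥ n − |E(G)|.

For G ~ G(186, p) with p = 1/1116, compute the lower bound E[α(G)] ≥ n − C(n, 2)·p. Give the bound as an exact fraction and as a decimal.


E[|E(G)|] = C(186, 2)·p = 17205 · (1/1116) = 185/12.
E[α(G)] ≥ n − E[|E(G)|] = 186 − 185/12 = 2047/12.
Numerically: ≈ 170.583.
(This is only a lower bound; the true E[α(G)] may be larger.)

E[α(G)] ≥ 2047/12 ≈ 170.583.


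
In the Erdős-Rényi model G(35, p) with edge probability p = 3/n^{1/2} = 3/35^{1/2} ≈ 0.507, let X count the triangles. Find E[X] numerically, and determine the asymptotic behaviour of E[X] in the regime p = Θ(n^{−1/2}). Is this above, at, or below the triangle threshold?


Number of potential triangles: C(35, 3) = 6545.
Each occurs with probability p³ ≈ (0.507)³ ≈ 1.30395e-01.
By linearity: E[X] = C(35, 3)·p³ ≈ 6545 · 1.30395e-01 ≈ 853.437.
Since α = 1/2 < 1, p = c/n^{1/2} ≫ 1/n is above the triangle threshold p ~ 1/n. Asymptotically E[X] ~ (c³/6)·n^{3(1−α)} = (3³/6)·n^{1.5} → ∞; triangles are abundant w.h.p.

E[X] ≈ 853.437; in regime p = Θ(1/n^{1/2}) E[X] diverges (above the triangle threshold p ~ 1/n).


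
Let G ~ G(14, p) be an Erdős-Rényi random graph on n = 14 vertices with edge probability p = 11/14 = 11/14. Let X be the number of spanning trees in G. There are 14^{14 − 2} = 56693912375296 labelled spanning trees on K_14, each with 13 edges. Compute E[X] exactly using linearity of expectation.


K_14 has 14^{14 − 2} = 56693912375296 labelled spanning trees.
For each such spanning tree H, let X_H = 1 if all 13 edges of H are present in G. Then P[X_H = 1] = p^{13} = (11/14)^{13} = 34522712143931/793714773254144.
By linearity of expectation: E[X] = Σ_H E[X_H] = 56693912375296 · p^{13} = 56693912375296 · 34522712143931/793714773254144 = 34522712143931/14.
Numerically: E[X] ≈ 2.4659e+12.

E[X] = 56693912375296 · (11/14)^{13} = 34522712143931/14 ≈ 2.4659e+12.


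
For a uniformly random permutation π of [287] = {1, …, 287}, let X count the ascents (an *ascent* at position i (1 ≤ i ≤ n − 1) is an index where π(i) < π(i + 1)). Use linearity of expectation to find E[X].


Write X = Σ X_I over i = 1, …, 286, with X_I the indicator of one ascent.
There are 286 indicators.
For each fixed i, the pair (π(i), π(i+1)) is a uniformly random ordered pair of distinct values from {1, …, 287}; by symmetry P[π(i) < π(i+1)] = 1/2.
By linearity: E[X] = 286 · (1/2) = (287 − 1) · (1/2) = 143 ≈ 143.0000.

E[X] = 143 = 143.0000.


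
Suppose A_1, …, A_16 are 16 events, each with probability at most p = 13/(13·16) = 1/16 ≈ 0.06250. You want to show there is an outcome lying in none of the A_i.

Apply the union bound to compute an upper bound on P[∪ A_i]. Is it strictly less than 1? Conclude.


Union bound: P[∪_{i=1}^{16} A_i] ≤ Σ_i P[A_i] ≤ 16·p = 16·(1/16) = 1.
Numerically: 1 ≈ 1.00000.
Is 1 < 1? NO.
Since the bound 1 is ≥ 1, the union bound is uninformative here; it does NOT by itself certify existence.

16·p = 1 ≈ 1.00000; existence NOT certified by the union bound.


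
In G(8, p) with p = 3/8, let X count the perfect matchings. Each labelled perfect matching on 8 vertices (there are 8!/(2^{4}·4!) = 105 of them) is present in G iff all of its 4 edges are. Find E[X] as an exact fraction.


K_8 has 8!/(2^{4}·4!) = 105 labelled perfect matchings.
For each such perfect matching H, let X_H = 1 if all 4 edges of H are present in G. Then P[X_H = 1] = p^{4} = (3/8)^{4} = 81/4096.
Summing the indicators: E[X] = Σ_H E[X_H] = 105 · p^{4} = 105 · 81/4096 = 8505/4096.
Numerically: E[X] ≈ 2.0764.

E[X] = 105 · (3/8)^{4} = 8505/4096 ≈ 2.0764.


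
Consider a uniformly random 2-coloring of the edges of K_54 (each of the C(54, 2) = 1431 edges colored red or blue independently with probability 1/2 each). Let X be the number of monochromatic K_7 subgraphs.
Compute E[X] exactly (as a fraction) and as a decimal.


Let X = Σ_S X_S over the C(54, 7) = 177100560 subsets S of size 7, where X_S = 1 if the K_7 on S is monochromatic.
For a fixed S, the K_7 on S has C(7, 2) = 21 edges. P[all 21 edges red] = (1/2)^21, and likewise for blue, so P[monochromatic] = 2·(1/2)^21 = 2^{1 − 21} = 1/1048576.
By linearity of expectation: E[X] = C(54, 7) · 2^{1 − 21} = 177100560 · 1/1048576 = 11068785/65536.
Numerically: E[X] ≈ 168.8963.

E[X] = C(54,7)·2^(1−C(7,2)) = 11068785/65536 ≈ 168.8963.


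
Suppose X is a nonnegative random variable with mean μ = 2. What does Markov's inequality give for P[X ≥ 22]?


μ = E[X] = 2, a = 22.
Markov: P[X ≥ 22] ≤ μ/a = (2)/22 = 1/11.
Numerically: ≈ 0.0909.
(Since a = 22 > μ = 2.0000, the bound 1/11 is < 1 and informative.)

P[X ≥ 22] ≤ 1/11 ≈ 0.0909.


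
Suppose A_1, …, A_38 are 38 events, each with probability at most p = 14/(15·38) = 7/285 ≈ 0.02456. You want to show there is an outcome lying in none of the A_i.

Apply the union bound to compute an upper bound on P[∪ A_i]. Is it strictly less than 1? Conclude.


Union bound: P[∪_{i=1}^{38} A_i] ≤ Σ_i P[A_i] ≤ 38·p = 38·(7/285) = 14/15.
Numerically: 14/15 ≈ 0.93333.
Is 14/15 < 1? YES.
Since P[∪ A_i] ≤ 14/15 < 1, the complement has P[∩ A_i^c] ≥ 1 − 14/15 = 1/15 > 0, so some outcome avoids every A_i.

38·p = 14/15 ≈ 0.93333; existence CERTIFIED by the union bound.


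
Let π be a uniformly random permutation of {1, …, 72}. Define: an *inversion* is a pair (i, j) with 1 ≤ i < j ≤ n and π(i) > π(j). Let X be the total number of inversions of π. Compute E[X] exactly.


Write X = Σ X_I over the C(72, 2) = 2556 pairs i < j, with X_I the indicator of one inversion.
There are 2556 indicators.
For each fixed pair i < j, the values π(i) and π(j) are two distinct elements of {1, …, 72} in uniformly random order; by symmetry P[π(i) > π(j)] = 1/2.
By linearity: E[X] = 2556 · (1/2) = C(72, 2) · (1/2) = 2556/2 = 1278 ≈ 1278.000.

E[X] = 1278 = 1278.000.


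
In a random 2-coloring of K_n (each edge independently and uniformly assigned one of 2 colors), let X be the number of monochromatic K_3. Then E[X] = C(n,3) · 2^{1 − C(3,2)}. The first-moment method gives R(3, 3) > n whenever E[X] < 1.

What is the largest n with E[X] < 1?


We need C(n, 3) · 2^{1 − 3} < 1, i.e. C(n, 3) < 2^{3 − 1} = 4.
Check values of n near the boundary:
  n = 3: C(3, 3) = 1; 1 < 4? YES
  n = 4: C(4, 3) = 4; 4 < 4? NO
  n = 5: C(5, 3) = 10; 10 < 4? NO
  n = 6: C(6, 3) = 20; 20 < 4? NO
The largest n with C(n, 3) < 4 is n = 3 (where E[X] = 1/4 ≈ 0.250000). Hence R(3, 3) > 3, i.e. R(3, 3) ≥ 4.

Largest n = 3; hence R(3, 3) > 3.


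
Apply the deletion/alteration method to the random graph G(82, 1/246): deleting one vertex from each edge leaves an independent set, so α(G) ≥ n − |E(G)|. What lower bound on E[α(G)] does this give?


E[|E(G)|] = C(82, 2)·p = 3321 · (1/246) = 27/2.
E[α(G)] ≥ n − E[|E(G)|] = 82 − 27/2 = 137/2.
Numerically: ≈ 68.500.
(This is only a lower bound; the true E[α(G)] may be larger.)

E[α(G)] ≥ 137/2 ≈ 68.500.


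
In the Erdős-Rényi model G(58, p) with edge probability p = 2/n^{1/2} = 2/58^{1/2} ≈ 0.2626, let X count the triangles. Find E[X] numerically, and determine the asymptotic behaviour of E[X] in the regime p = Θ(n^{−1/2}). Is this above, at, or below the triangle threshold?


Number of potential triangles: C(58, 3) = 30856.
Each occurs with probability p³ ≈ (0.2626)³ ≈ 1.811123e-02.
By linearity: E[X] = C(58, 3)·p³ ≈ 30856 · 1.811123e-02 ≈ 558.8402.
Since α = 1/2 < 1, p = c/n^{1/2} ≫ 1/n is above the triangle threshold p ~ 1/n. Asymptotically E[X] ~ (c³/6)·n^{3(1−α)} = (2³/6)·n^{1.5} → ∞; triangles are abundant w.h.p.

E[X] ≈ 558.8402; in regime p = Θ(1/n^{1/2}) E[X] diverges (above the triangle threshold p ~ 1/n).


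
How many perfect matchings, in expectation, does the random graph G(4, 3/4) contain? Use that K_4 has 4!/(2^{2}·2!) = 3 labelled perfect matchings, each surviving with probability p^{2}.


K_4 has 4!/(2^{2}·2!) = 3 labelled perfect matchings.
For each such perfect matching H, let X_H = 1 if all 2 edges of H are present in G. Then P[X_H = 1] = p^{2} = (3/4)^{2} = 9/16.
By linearity of expectation: E[X] = Σ_H E[X_H] = 3 · p^{2} = 3 · 9/16 = 27/16.
Numerically: E[X] ≈ 1.69.

E[X] = 3 · (3/4)^{2} = 27/16 ≈ 1.69.


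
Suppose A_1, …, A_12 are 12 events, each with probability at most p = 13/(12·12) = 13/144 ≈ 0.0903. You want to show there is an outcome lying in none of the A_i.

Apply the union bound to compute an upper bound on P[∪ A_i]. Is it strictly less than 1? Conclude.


Union bound: P[∪_{i=1}^{12} A_i] ≤ Σ_i P[A_i] ≤ 12·p = 12·(13/144) = 13/12.
Numerically: 13/12 ≈ 1.0833.
Is 13/12 < 1? NO.
Since the bound 13/12 is ≥ 1, the union bound is uninformative here; it does NOT by itself certify existence.

12·p = 13/12 ≈ 1.0833; existence NOT certified by the union bound.


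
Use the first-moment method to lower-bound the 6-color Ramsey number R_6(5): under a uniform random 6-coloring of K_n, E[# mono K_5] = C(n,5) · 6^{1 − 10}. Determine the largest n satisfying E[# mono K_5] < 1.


We need C(n, 5) · 6^{1 − 10} < 1, i.e. C(n, 5) < 6^{10 − 1} = 10077696.
Check values of n near the boundary:
  n = 66: C(66, 5) = 8936928; 8936928 < 10077696? YES
  n = 67: C(67, 5) = 9657648; 9657648 < 10077696? YES
  n = 68: C(68, 5) = 10424128; 10424128 < 10077696? NO
The largest n with C(n, 5) < 10077696 is n = 67 (where E[X] = 67067/69984 ≈ 0.95832). Hence R_6(5) > 67, i.e. R_6(5) ≥ 68.

Largest n = 67; hence R_6(5) > 67.


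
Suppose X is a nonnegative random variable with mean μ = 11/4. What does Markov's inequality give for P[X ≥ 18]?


μ = E[X] = 11/4, a = 18.
Markov: P[X ≥ 18] ≤ μ/a = (11/4)/18 = 11/72.
Numerically: ≈ 0.1528.
(Since a = 18 > μ = 2.7500, the bound 11/72 is < 1 and informative.)

P[X ≥ 18] ≤ 11/72 ≈ 0.1528.


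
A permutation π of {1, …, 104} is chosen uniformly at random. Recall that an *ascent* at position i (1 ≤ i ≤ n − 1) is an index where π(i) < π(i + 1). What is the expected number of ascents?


Write X = Σ X_I over i = 1, …, 103, with X_I the indicator of one ascent.
There are 103 indicators.
For each fixed i, the pair (π(i), π(i+1)) is a uniformly random ordered pair of distinct values from {1, …, 104}; by symmetry P[π(i) < π(i+1)] = 1/2.
By linearity: E[X] = 103 · (1/2) = (104 − 1) · (1/2) = 103/2 ≈ 51.50000.

E[X] = 103/2 = 51.50000.


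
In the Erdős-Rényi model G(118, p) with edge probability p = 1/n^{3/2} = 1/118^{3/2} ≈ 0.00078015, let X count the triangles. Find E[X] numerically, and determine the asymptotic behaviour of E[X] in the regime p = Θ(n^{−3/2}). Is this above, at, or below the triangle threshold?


Number of potential triangles: C(118, 3) = 266916.
Each occurs with probability p³ ≈ (0.00078015)³ ≈ 4.7482215e-10.
By linearity: E[X] = C(118, 3)·p³ ≈ 266916 · 4.7482215e-10 ≈ 0.00013.
Since α = 3/2 > 1, p = c/n^{3/2} = o(1/n) is below the triangle threshold p ~ 1/n. Asymptotically E[X] ~ (c³/6)·n^{3(1−α)} = (1³/6)·n^{-1.5} → 0, so by Markov's inequality G has no triangles w.h.p.

E[X] ≈ 0.00013; in regime p = Θ(1/n^{3/2}) E[X] tends to 0 (below the triangle threshold p ~ 1/n).


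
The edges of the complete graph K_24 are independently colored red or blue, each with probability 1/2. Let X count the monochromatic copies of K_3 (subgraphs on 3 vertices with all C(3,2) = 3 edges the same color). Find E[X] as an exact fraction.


Let X = Σ_S X_S over the C(24, 3) = 2024 subsets S of size 3, where X_S = 1 if the K_3 on S is monochromatic.
For a fixed S, the K_3 on S has C(3, 2) = 3 edges. P[all 3 edges red] = (1/2)^3, and likewise for blue, so P[monochromatic] = 2·(1/2)^3 = 2^{1 − 3} = 1/4.
By linearity of expectation: E[X] = C(24, 3) · 2^{1 − 3} = 2024 · 1/4 = 506.
Numerically: E[X] ≈ 506.0000.

E[X] = C(24,3)·2^(1−C(3,2)) = 506 ≈ 506.0000.


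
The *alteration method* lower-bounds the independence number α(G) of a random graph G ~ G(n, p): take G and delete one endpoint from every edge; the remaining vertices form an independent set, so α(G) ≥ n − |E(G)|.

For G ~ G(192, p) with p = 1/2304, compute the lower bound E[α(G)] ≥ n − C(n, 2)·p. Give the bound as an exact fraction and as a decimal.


E[|E(G)|] = C(192, 2)·p = 18336 · (1/2304) = 191/24.
E[α(G)] ≥ n − E[|E(G)|] = 192 − 191/24 = 4417/24.
Numerically: ≈ 184.041667.
(This is only a lower bound; the true E[α(G)] may be larger.)

E[α(G)] ≥ 4417/24 ≈ 184.041667.


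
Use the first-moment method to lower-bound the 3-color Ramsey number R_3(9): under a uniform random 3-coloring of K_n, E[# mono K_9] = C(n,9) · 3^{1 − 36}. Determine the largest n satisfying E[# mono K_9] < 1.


We need C(n, 9) · 3^{1 − 36} < 1, i.e. C(n, 9) < 3^{36 − 1} = 50031545098999707.
Check values of n near the boundary:
  n = 295: C(295, 9) = 41221140106119260; 41221140106119260 < 50031545098999707? YES
  n = 296: C(296, 9) = 42513789098994080; 42513789098994080 < 50031545098999707? YES
  n = 297: C(297, 9) = 43842345008337645; 43842345008337645 < 50031545098999707? YES
  n = 298: C(298, 9) = 45207677551849890; 45207677551849890 < 50031545098999707? YES
  n = 299: C(299, 9) = 46610674441390059; 46610674441390059 < 50031545098999707? YES
  n = 300: C(300, 9) = 48052241692154700; 48052241692154700 < 50031545098999707? YES
  n = 301: C(301, 9) = 49533303936090975; 49533303936090975 < 50031545098999707? YES
  n = 302: C(302, 9) = 51054804739588650; 51054804739588650 < 50031545098999707? NO
  n = 303: C(303, 9) = 52617706925494425; 52617706925494425 < 50031545098999707? NO
The largest n with C(n, 9) < 50031545098999707 is n = 301 (where E[X] = 16511101312030325/16677181699666569 ≈ 0.99004). Hence R_3(9) > 301, i.e. R_3(9) ≥ 302.

Largest n = 301; hence R_3(9) > 301.


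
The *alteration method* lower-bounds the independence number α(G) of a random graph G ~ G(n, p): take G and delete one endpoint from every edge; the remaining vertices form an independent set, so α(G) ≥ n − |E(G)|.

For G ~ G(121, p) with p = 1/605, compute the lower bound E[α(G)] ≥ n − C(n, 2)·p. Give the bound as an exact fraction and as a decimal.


E[|E(G)|] = C(121, 2)·p = 7260 · (1/605) = 12.
E[α(G)] ≥ n − E[|E(G)|] = 121 − 12 = 109.
Numerically: ≈ 109.000.
(This is only a lower bound; the true E[α(G)] may be larger.)

E[α(G)] ≥ 109 ≈ 109.000.


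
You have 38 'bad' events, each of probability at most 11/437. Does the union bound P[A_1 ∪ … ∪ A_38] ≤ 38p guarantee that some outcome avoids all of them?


Union bound: P[∪_{i=1}^{38} A_i] ≤ Σ_i P[A_i] ≤ 38·p = 38·(11/437) = 22/23.
Numerically: 22/23 ≈ 0.957.
Is 22/23 < 1? YES.
Since P[∪ A_i] ≤ 22/23 < 1, the complement has P[∩ A_i^c] ≥ 1 − 22/23 = 1/23 > 0, so some outcome avoids every A_i.

38·p = 22/23 ≈ 0.957; existence CERTIFIED by the union bound.


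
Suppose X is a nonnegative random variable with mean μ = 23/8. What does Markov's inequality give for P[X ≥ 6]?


μ = E[X] = 23/8, a = 6.
Markov: P[X ≥ 6] ≤ μ/a = (23/8)/6 = 23/48.
Numerically: ≈ 0.4792.
(Since a = 6 > μ = 2.8750, the bound 23/48 is < 1 and informative.)

P[X ≥ 6] ≤ 23/48 ≈ 0.4792.
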